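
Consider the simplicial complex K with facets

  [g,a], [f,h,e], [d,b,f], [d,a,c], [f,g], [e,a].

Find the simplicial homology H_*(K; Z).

H_0 ≅ Z,  H_1 ≅ Z^2,  H_2 = 0.

Fix the vertex order a < b < c < d < e < f < g < h and write every simplex with vertices in increasing order. Then dim K = 2 and the simplices of K are:

  0-simplices (8): a, b, c, d, e, f, g, h
  1-simplices (12): ac, ad, ae, ag, bd, bf, cd, df, ef, eh, fg, fh
  2-simplices (3): acd, bdf, efh

giving chain groups C_0 ≅ Z^8, C_1 ≅ Z^12, C_2 ≅ Z^3.

The boundary map ∂_1: C_1 → C_0 maps an edge to its endpoints' difference, ∂[p,q] = q − p. For instance
  ∂fh = h − f.
The 8×12 boundary matrix has rank 7 and Smith normal form diag(1,1,1,1,1,1,1).

The boundary map ∂_2: C_2 → C_1 acts by ∂[p,q,r] = [q,r] − [p,r] + [p,q]. For instance
  ∂bdf = df − bf + bd,
  ∂efh = fh − eh + ef.
The 12×3 boundary matrix has rank 3 and Smith normal form diag(1,1,1).

Now H_k = ker ∂_k / im ∂_{k+1}, so:

  H_0: rank C_0 − rank ∂_1 = 8 − 7 = 1, and the invariant factors of ∂_1 are all 1, so H_0 ≅ Z.
  H_1: rank ker ∂_1 − rank ∂_2 = (12 − 7) − 3 = 2, and the invariant factors of ∂_2 are all 1, so H_1 ≅ Z^2.
  H_2: rank ker ∂_2 − rank ∂_3 = (3 − 3) − 0 = 0, and there is no ∂_3, so H_2 ≅ 0.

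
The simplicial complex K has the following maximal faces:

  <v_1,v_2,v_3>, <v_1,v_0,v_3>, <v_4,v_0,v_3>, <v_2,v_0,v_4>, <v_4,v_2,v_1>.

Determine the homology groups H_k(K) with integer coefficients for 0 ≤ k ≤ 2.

Fix the vertex order v_0 < v_1 < v_2 < v_3 < v_4 and write every simplex with vertices in increasing order. Then dim K = 2 and the simplices of K are:

  0-simplices (5): [v_0], [v_1], [v_2], [v_3], [v_4]
  1-simplices (10): [v_0,v_1], [v_0,v_2], [v_0,v_3], [v_0,v_4], [v_1,v_2], [v_1,v_3], [v_1,v_4], [v_2,v_3], [v_2,v_4], [v_3,v_4]
  2-simplices (5): [v_0,v_1,v_3], [v_0,v_2,v_4], [v_0,v_3,v_4], [v_1,v_2,v_3], [v_1,v_2,v_4]

giving chain groups C_0 ≅ Z^5, C_1 ≅ Z^10, C_2 ≅ Z^5.

∂_1: C_1 → C_0 maps an edge to its endpoints' difference, ∂[p,q] = q − p. For instance
  ∂[v_0,v_4] = [v_4] − [v_0].
The 5×10 boundary matrix has rank 4 and Smith normal form diag(1,1,1,1).

∂_2: C_2 → C_1 maps a triangle to the signed sum of its edges. For instance
  ∂[v_0,v_1,v_3] = [v_1,v_3] − [v_0,v_3] + [v_0,v_1],
  ∂[v_1,v_2,v_3] = [v_2,v_3] − [v_1,v_3] + [v_1,v_2].
The resulting 10×5 matrix has rank 5, and its Smith normal form has invariant factors (1,1,1,1,1).

From H_k ≅ ker(∂_k) / im(∂_{k+1}) we obtain:

  H_0: rank C_0 − rank ∂_1 = 5 − 4 = 1, and the invariant factors of ∂_1 are all 1, so H_0 ≅ Z.
  H_1: rank ker ∂_1 − rank ∂_2 = (10 − 4) − 5 = 1, and the invariant factors of ∂_2 are all 1, so H_1 ≅ Z.
  H_2: rank ker ∂_2 − rank ∂_3 = (5 − 5) − 0 = 0, and there is no ∂_3, so H_2 ≅ 0.

As a check, the Euler characteristic is 5 − 10 + 5 = 0, which agrees with 1 − 1 + 0 = 0.

H_0 = Z,  H_1 = Z,  H_2 = 0.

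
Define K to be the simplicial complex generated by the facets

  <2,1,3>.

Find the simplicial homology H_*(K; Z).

Take the total order 1 < 2 < 3 on the vertex set. Then K (dimension 2) consists of the simplices:

  0-simplices (3): [1], [2], [3]
  1-simplices (3): [1,2], [1,3], [2,3]
  2-simplices (1): [1,2,3]

so the chain groups are C_0 ≅ Z^3, C_1 ≅ Z^3, C_2 ≅ Z^1.

The boundary map ∂_1: C_1 → C_0 sends each edge [p,q] (with p < q) to q − p.
As a 3×3 matrix over Z this has rank 2, with invariant factors (1,1).

The boundary map ∂_2: C_2 → C_1 acts by ∂[p,q,r] = [q,r] − [p,r] + [p,q]. For instance
  ∂[1,2,3] = [2,3] − [1,3] + [1,2].
The resulting 3×1 matrix has rank 1, and its Smith normal form has invariant factors (1).

From H_k ≅ ker(∂_k) / im(∂_{k+1}) we obtain:

  H_0: rank C_0 − rank ∂_1 = 3 − 2 = 1, and the invariant factors of ∂_1 are all 1, so H_0 ≅ Z.
  H_1: rank ker ∂_1 − rank ∂_2 = (3 − 2) − 1 = 0, and the invariant factors of ∂_2 are all 1, so H_1 ≅ 0.
  H_2: rank ker ∂_2 − rank ∂_3 = (1 − 1) − 0 = 0, and there is no ∂_3, so H_2 ≅ 0.

H_0 = Z,  H_1 = 0,  H_2 = 0.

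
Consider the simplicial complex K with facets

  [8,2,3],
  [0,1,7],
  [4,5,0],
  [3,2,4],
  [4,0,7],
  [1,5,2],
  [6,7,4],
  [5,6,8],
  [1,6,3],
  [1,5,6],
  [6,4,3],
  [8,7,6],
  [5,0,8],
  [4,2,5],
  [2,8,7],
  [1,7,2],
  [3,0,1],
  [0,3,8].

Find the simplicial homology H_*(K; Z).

Order the vertices as 0 < 1 < 2 < 3 < 4 < 5 < 6 < 7 < 8. Listing each simplex with vertices in this order, K has dimension 2 with simplices:

  0-simplices (9): [0], [1], [2], [3], [4], [5], [6], [7], [8]
  1-simplices (27): (27 of them)
  2-simplices (18): [0,1,3], [0,1,7], [0,3,8], [0,4,5], [0,4,7], [0,5,8], [1,2,5], [1,2,7], [1,3,6], [1,5,6], [2,3,4], [2,3,8], [2,4,5], [2,7,8], [3,4,6], [4,6,7], [5,6,8], [6,7,8]

Hence C_0 ≅ Z^9, C_1 ≅ Z^27, C_2 ≅ Z^18.

∂_1: C_1 → C_0 sends each edge [p,q] (with p < q) to q − p. For instance
  ∂[7,8] = [8] − [7].
The 9×27 boundary matrix has rank 8 and Smith normal form diag(1,1,1,1,1,1,1,1).

∂_2: C_2 → C_1 maps a triangle to the signed sum of its edges. For instance
  ∂[2,3,4] = [3,4] − [2,4] + [2,3],
  ∂[1,5,6] = [5,6] − [1,6] + [1,5].
As a 27×18 matrix over Z this has rank 17, with invariant factors (1,1,1,1,1,1,1,1,1,1,1,1,1,1,1,1,1).

Computing H_k = (kernel of ∂_k) / (image of ∂_{k+1}):

  H_0: rank C_0 − rank ∂_1 = 9 − 8 = 1, and the invariant factors of ∂_1 are all 1, so H_0 = Z.
  H_1: rank ker ∂_1 − rank ∂_2 = (27 − 8) − 17 = 2, and the invariant factors of ∂_2 are all 1, so H_1 = Z^2.
  H_2: rank ker ∂_2 − rank ∂_3 = (18 − 17) − 0 = 1, and there is no ∂_3, so H_2 = Z.

(K is a triangulation of the torus T^2.)

H_0 ≅ Z,  H_1 ≅ Z^2,  H_2 ≅ Z.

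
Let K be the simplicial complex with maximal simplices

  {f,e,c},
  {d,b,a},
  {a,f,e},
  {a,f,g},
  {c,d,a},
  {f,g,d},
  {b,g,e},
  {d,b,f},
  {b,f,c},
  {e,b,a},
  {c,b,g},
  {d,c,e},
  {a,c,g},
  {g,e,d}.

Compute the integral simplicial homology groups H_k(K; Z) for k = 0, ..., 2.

Fix the vertex order a < b < c < d < e < f < g and write every simplex with vertices in increasing order. Then dim K = 2 and the simplices of K are:

  0-simplices (7): a, b, c, d, e, f, g
  1-simplices (21): ab, ac, ad, ae, af, ag, bc, bd, be, bf, bg, cd, ce, cf, cg, de, df, dg, ef, eg, fg
  2-simplices (14): abd, abe, acd, acg, aef, afg, bcf, bcg, bdf, beg, cde, cef, deg, dfg

Hence C_0 ≅ Z^7, C_1 ≅ Z^21, C_2 ≅ Z^14.

The boundary map ∂_1: C_1 → C_0 maps an edge to its endpoints' difference, ∂[p,q] = q − p. For instance
  ∂cf = f − c.
As a 7×21 matrix over Z this has rank 6, with invariant factors (1,1,1,1,1,1).

Boundary ∂_2: C_2 → C_1 sends each 2-simplex [p,q,r] to [q,r] − [p,r] + [p,q]. For instance
  ∂bcg = cg − bg + bc,
  ∂beg = eg − bg + be.
The resulting 21×14 matrix has rank 13, and its Smith normal form has invariant factors (1,1,1,1,1,1,1,1,1,1,1,1,1).

Computing H_k = (kernel of ∂_k) / (image of ∂_{k+1}):

  H_0: rank C_0 − rank ∂_1 = 7 − 6 = 1, and the invariant factors of ∂_1 are all 1, so H_0 ≅ Z.
  H_1: rank ker ∂_1 − rank ∂_2 = (21 − 6) − 13 = 2, and the invariant factors of ∂_2 are all 1, so H_1 ≅ Z^2.
  H_2: rank ker ∂_2 − rank ∂_3 = (14 − 13) − 0 = 1, and there is no ∂_3, so H_2 ≅ Z.

H_0 ≅ Z,  H_1 ≅ Z^2,  H_2 ≅ Z.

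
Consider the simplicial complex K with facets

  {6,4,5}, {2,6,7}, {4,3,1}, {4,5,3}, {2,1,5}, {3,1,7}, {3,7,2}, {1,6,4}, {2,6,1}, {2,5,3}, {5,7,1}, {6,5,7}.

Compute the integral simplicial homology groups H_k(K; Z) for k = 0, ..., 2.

We work with the vertex ordering 1 < 2 < 3 < 4 < 5 < 6 < 7. The simplices of K, each written with vertices in increasing order, are:

  0-simplices (7): [1], [2], [3], [4], [5], [6], [7]
  1-simplices (18): [1,2], [1,3], [1,4], [1,5], [1,6], [1,7], [2,3], [2,5], [2,6], [2,7], [3,4], [3,5], [3,7], [4,5], [4,6], [5,6], [5,7], [6,7]
  2-simplices (12): [1,2,5], [1,2,6], [1,3,4], [1,3,7], [1,4,6], [1,5,7], [2,3,5], [2,3,7], [2,6,7], [3,4,5], [4,5,6], [5,6,7]

giving chain groups C_0 ≅ Z^7, C_1 ≅ Z^18, C_2 ≅ Z^12.

∂_1: C_1 → C_0 sends each edge [p,q] (with p < q) to q − p.
The resulting 7×18 matrix has rank 6, and its Smith normal form has invariant factors (1,1,1,1,1,1).

The boundary map ∂_2: C_2 → C_1 acts by ∂[p,q,r] = [q,r] − [p,r] + [p,q]. For instance
  ∂[1,3,4] = [3,4] − [1,4] + [1,3],
  ∂[1,3,7] = [3,7] − [1,7] + [1,3].
As a 18×12 matrix over Z this has rank 12, with invariant factors (1,1,1,1,1,1,1,1,1,1,1,2).

From H_k ≅ ker(∂_k) / im(∂_{k+1}) we obtain:

  H_0: rank C_0 − rank ∂_1 = 7 − 6 = 1, and the invariant factors of ∂_1 are all 1, so H_0 ≅ Z.
  H_1: rank ker ∂_1 − rank ∂_2 = (18 − 6) − 12 = 0, and ∂_2 has invariant factor 2 > 1, so H_1 ≅ Z/2Z.
  H_2: rank ker ∂_2 − rank ∂_3 = (12 − 12) − 0 = 0, and there is no ∂_3, so H_2 ≅ 0.

As a check, the Euler characteristic is 7 − 18 + 12 = 1, which agrees with 1 − 0 + 0 = 1.

H_0 = Z,  H_1 = Z/2Z,  H_2 = 0.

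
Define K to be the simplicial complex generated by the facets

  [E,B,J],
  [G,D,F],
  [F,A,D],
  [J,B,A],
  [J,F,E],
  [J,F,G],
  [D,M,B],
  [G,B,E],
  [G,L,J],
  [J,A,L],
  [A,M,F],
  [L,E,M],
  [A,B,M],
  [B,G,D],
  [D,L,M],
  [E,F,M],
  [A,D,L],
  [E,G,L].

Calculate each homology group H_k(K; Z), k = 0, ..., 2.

H_0 ≅ Z,  H_1 ≅ Z ⊕ Z/2Z,  H_2 = 0.

Take the total order A < B < D < E < F < G < J < L < M on the vertex set. Then K (dimension 2) consists of the simplices:

  0-simplices (9): A, B, D, E, F, G, J, L, M
  1-simplices (27): AB, AD, AF, AJ, AL, AM, BD, BE, BG, BJ, BM, DF, DG, DL, DM, EF, EG, EJ, EL, EM, FG, FJ, FM, GJ, GL, JL, LM
  2-simplices (18): ABJ, ABM, ADF, ADL, AFM, AJL, BDG, BDM, BEG, BEJ, DFG, DLM, EFJ, EFM, EGL, ELM, FGJ, GJL

Hence C_0 ≅ Z^9, C_1 ≅ Z^27, C_2 ≅ Z^18.

∂_1: C_1 → C_0 sends each edge [p,q] (with p < q) to q − p. For instance
  ∂FM = M − F.
The resulting 9×27 matrix has rank 8, and its Smith normal form has invariant factors (1,1,1,1,1,1,1,1).

∂_2: C_2 → C_1 maps a triangle to the signed sum of its edges. For instance
  ∂DLM = LM − DM + DL,
  ∂EFM = FM − EM + EF.
As a 27×18 matrix over Z this has rank 18, with invariant factors (1,1,1,1,1,1,1,1,1,1,1,1,1,1,1,1,1,2).

Now H_k = ker ∂_k / im ∂_{k+1}, so:

  H_0: rank C_0 − rank ∂_1 = 9 − 8 = 1, and the invariant factors of ∂_1 are all 1, so H_0 ≅ Z.
  H_1: rank ker ∂_1 − rank ∂_2 = (27 − 8) − 18 = 1, and ∂_2 has invariant factor 2 > 1, so H_1 ≅ Z ⊕ Z/2Z.
  H_2: rank ker ∂_2 − rank ∂_3 = (18 − 18) − 0 = 0, and there is no ∂_3, so H_2 ≅ 0.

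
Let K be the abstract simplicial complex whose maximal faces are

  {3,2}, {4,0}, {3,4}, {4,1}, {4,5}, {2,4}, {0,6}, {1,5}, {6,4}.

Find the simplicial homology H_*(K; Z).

H_0 ≅ Z,  H_1 ≅ Z^3.

We work with the vertex ordering 0 < 1 < 2 < 3 < 4 < 5 < 6. The simplices of K, each written with vertices in increasing order, are:

  0-simplices (7): [0], [1], [2], [3], [4], [5], [6]
  1-simplices (9): [0,4], [0,6], [1,4], [1,5], [2,3], [2,4], [3,4], [4,5], [4,6]

so the chain groups are C_0 ≅ Z^7, C_1 ≅ Z^9.

The boundary map ∂_1: C_1 → C_0 sends each edge [p,q] (with p < q) to q − p.
As a 7×9 matrix over Z this has rank 6, with invariant factors (1,1,1,1,1,1).

Now H_k = ker ∂_k / im ∂_{k+1}, so:

  H_0: rank C_0 − rank ∂_1 = 7 − 6 = 1, and the invariant factors of ∂_1 are all 1, so H_0 = Z.
  H_1: rank ker ∂_1 − rank ∂_2 = (9 − 6) − 0 = 3, and there is no ∂_2, so H_1 = Z^3.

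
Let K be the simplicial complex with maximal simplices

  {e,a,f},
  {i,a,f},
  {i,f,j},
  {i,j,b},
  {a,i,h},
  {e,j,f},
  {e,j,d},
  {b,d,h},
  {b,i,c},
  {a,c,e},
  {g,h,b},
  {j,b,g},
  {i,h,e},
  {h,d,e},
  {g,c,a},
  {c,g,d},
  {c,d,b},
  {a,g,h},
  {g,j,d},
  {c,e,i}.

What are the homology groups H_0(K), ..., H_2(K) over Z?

Fix the vertex order a < b < c < d < e < f < g < h < i < j and write every simplex with vertices in increasing order. Then dim K = 2 and the simplices of K are:

  0-simplices (10): a, b, c, d, e, f, g, h, i, j
  1-simplices (30): ac, ae, af, ag, ah, ai, bc, bd, bg, bh, bi, bj, cd, ce, cg, ci, de, dg, dh, dj, ef, eh, ei, ej, fi, fj, gh, gj, hi, ij
  2-simplices (20): ace, acg, aef, afi, agh, ahi, bcd, bci, bdh, bgh, bgj, bij, cdg, cei, deh, dej, dgj, efj, ehi, fij

Hence C_0 ≅ Z^10, C_1 ≅ Z^30, C_2 ≅ Z^20.

Boundary ∂_1: C_1 → C_0 maps an edge to its endpoints' difference, ∂[p,q] = q − p.
This gives a 10×30 integer matrix of rank 9; reducing to Smith normal form yields diagonal entries (1,1,1,1,1,1,1,1,1).

Boundary ∂_2: C_2 → C_1 acts by ∂[p,q,r] = [q,r] − [p,r] + [p,q]. For instance
  ∂bij = ij − bj + bi,
  ∂agh = gh − ah + ag.
This gives a 30×20 integer matrix of rank 20; reducing to Smith normal form yields diagonal entries (1,1,1,1,1,1,1,1,1,1,1,1,1,1,1,1,1,1,1,2).

Reading off H_k = ker ∂_k / im ∂_{k+1}:

  H_0: rank C_0 − rank ∂_1 = 10 − 9 = 1, and the invariant factors of ∂_1 are all 1, so H_0 ≅ Z.
  H_1: rank ker ∂_1 − rank ∂_2 = (30 − 9) − 20 = 1, and ∂_2 has invariant factor 2 > 1, so H_1 ≅ Z ⊕ Z/2Z.
  H_2: rank ker ∂_2 − rank ∂_3 = (20 − 20) − 0 = 0, and there is no ∂_3, so H_2 ≅ 0.

As a check, the Euler characteristic is 10 − 30 + 20 = 0, which agrees with 1 − 1 + 0 = 0.

H_0 ≅ Z,  H_1 ≅ Z ⊕ Z/2Z,  H_2 = 0.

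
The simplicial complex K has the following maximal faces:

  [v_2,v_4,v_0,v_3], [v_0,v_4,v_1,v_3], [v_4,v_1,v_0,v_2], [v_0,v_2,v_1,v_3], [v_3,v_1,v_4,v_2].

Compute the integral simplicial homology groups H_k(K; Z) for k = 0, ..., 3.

H_0 = Z,  H_1 = 0,  H_2 = 0,  H_3 = Z.

We work with the vertex ordering v_0 < v_1 < v_2 < v_3 < v_4. The simplices of K, each written with vertices in increasing order, are:

  0-simplices (5): [v_0], [v_1], [v_2], [v_3], [v_4]
  1-simplices (10): [v_0,v_1], [v_0,v_2], [v_0,v_3], [v_0,v_4], [v_1,v_2], [v_1,v_3], [v_1,v_4], [v_2,v_3], [v_2,v_4], [v_3,v_4]
  2-simplices (10): [v_0,v_1,v_2], [v_0,v_1,v_3], [v_0,v_1,v_4], [v_0,v_2,v_3], [v_0,v_2,v_4], [v_0,v_3,v_4], [v_1,v_2,v_3], [v_1,v_2,v_4], [v_1,v_3,v_4], [v_2,v_3,v_4]
  3-simplices (5): [v_0,v_1,v_2,v_3], [v_0,v_1,v_2,v_4], [v_0,v_1,v_3,v_4], [v_0,v_2,v_3,v_4], [v_1,v_2,v_3,v_4]

giving chain groups C_0 ≅ Z^5, C_1 ≅ Z^10, C_2 ≅ Z^10, C_3 ≅ Z^5.

Boundary ∂_1: C_1 → C_0 maps an edge to its endpoints' difference, ∂[p,q] = q − p. For instance
  ∂[v_2,v_4] = [v_4] − [v_2].
As a 5×10 matrix over Z this has rank 4, with invariant factors (1,1,1,1).

Boundary ∂_2: C_2 → C_1 acts by ∂[p,q,r] = [q,r] − [p,r] + [p,q]. For instance
  ∂[v_0,v_1,v_2] = [v_1,v_2] − [v_0,v_2] + [v_0,v_1],
  ∂[v_0,v_2,v_3] = [v_2,v_3] − [v_0,v_3] + [v_0,v_2].
As a 10×10 matrix over Z this has rank 6, with invariant factors (1,1,1,1,1,1).

∂_3: C_3 → C_2 sends each 3-simplex σ to the alternating sum Σ_i (−1)^i (σ with its i-th vertex removed). For instance
  ∂[v_1,v_2,v_3,v_4] = [v_2,v_3,v_4] − [v_1,v_3,v_4] + [v_1,v_2,v_4] − [v_1,v_2,v_3],
  ∂[v_0,v_1,v_3,v_4] = [v_1,v_3,v_4] − [v_0,v_3,v_4] + [v_0,v_1,v_4] − [v_0,v_1,v_3].
As a 10×5 matrix over Z this has rank 4, with invariant factors (1,1,1,1).

From H_k ≅ ker(∂_k) / im(∂_{k+1}) we obtain:

  H_0: rank C_0 − rank ∂_1 = 5 − 4 = 1, and the invariant factors of ∂_1 are all 1, so H_0 = Z.
  H_1: rank ker ∂_1 − rank ∂_2 = (10 − 4) − 6 = 0, and the invariant factors of ∂_2 are all 1, so H_1 = 0.
  H_2: rank ker ∂_2 − rank ∂_3 = (10 − 6) − 4 = 0, and the invariant factors of ∂_3 are all 1, so H_2 = 0.
  H_3: rank ker ∂_3 − rank ∂_4 = (5 − 4) − 0 = 1, and there is no ∂_4, so H_3 = Z.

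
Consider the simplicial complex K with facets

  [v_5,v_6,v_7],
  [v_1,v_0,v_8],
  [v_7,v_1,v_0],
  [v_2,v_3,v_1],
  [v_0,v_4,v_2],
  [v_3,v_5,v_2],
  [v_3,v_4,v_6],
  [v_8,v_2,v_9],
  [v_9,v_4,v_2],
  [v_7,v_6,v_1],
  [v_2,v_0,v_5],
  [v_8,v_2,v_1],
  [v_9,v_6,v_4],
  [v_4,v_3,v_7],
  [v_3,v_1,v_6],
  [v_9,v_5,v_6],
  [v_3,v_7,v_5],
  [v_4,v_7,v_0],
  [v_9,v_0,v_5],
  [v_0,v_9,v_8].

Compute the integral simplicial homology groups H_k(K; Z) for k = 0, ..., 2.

H_0 = Z,  H_1 = Z ⊕ Z/2,  H_2 = 0.

Order the vertices as v_0 < v_1 < v_2 < v_3 < v_4 < v_5 < v_6 < v_7 < v_8 < v_9. Listing each simplex with vertices in this order, K has dimension 2 with simplices:

  0-simplices (10): [v_0], [v_1], [v_2], [v_3], [v_4], [v_5], [v_6], [v_7], [v_8], [v_9]
  1-simplices (30): (30 of them)
  2-simplices (20): (20 of them)

giving chain groups C_0 ≅ Z^10, C_1 ≅ Z^30, C_2 ≅ Z^20.

∂_1: C_1 → C_0 is given by ∂[p,q] = [q] − [p].
This gives a 10×30 integer matrix of rank 9; reducing to Smith normal form yields diagonal entries (1,1,1,1,1,1,1,1,1).

∂_2: C_2 → C_1 acts by ∂[p,q,r] = [q,r] − [p,r] + [p,q]. For instance
  ∂[v_2,v_4,v_9] = [v_4,v_9] − [v_2,v_9] + [v_2,v_4],
  ∂[v_0,v_1,v_7] = [v_1,v_7] − [v_0,v_7] + [v_0,v_1].
The 30×20 boundary matrix has rank 20 and Smith normal form diag(1,1,1,1,1,1,1,1,1,1,1,1,1,1,1,1,1,1,1,2).

Now H_k = ker ∂_k / im ∂_{k+1}, so:

  H_0: rank C_0 − rank ∂_1 = 10 − 9 = 1, and the invariant factors of ∂_1 are all 1, so H_0 ≅ Z.
  H_1: rank ker ∂_1 − rank ∂_2 = (30 − 9) − 20 = 1, and ∂_2 has invariant factor 2 > 1, so H_1 ≅ Z ⊕ Z/2.
  H_2: rank ker ∂_2 − rank ∂_3 = (20 − 20) − 0 = 0, and there is no ∂_3, so H_2 ≅ 0.

As a check, the Euler characteristic is 10 − 30 + 20 = 0, which agrees with 1 − 1 + 0 = 0.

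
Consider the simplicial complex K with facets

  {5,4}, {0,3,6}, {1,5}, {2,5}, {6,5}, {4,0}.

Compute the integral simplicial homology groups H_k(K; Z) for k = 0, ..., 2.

H_0 = Z,  H_1 = Z,  H_2 = 0.

Take the total order 0 < 1 < 2 < 3 < 4 < 5 < 6 on the vertex set. Then K (dimension 2) consists of the simplices:

  0-simplices (7): [0], [1], [2], [3], [4], [5], [6]
  1-simplices (8): [0,3], [0,4], [0,6], [1,5], [2,5], [3,6], [4,5], [5,6]
  2-simplices (1): [0,3,6]

so the chain groups are C_0 ≅ Z^7, C_1 ≅ Z^8, C_2 ≅ Z^1.

∂_1: C_1 → C_0 maps an edge to its endpoints' difference, ∂[p,q] = q − p. For instance
  ∂[4,5] = [5] − [4].
The resulting 7×8 matrix has rank 6, and its Smith normal form has invariant factors (1,1,1,1,1,1).

The boundary map ∂_2: C_2 → C_1 sends each 2-simplex [p,q,r] to [q,r] − [p,r] + [p,q]. For instance
  ∂[0,3,6] = [3,6] − [0,6] + [0,3].
The 8×1 boundary matrix has rank 1 and Smith normal form diag(1).

Computing H_k = (kernel of ∂_k) / (image of ∂_{k+1}):

  H_0: rank C_0 − rank ∂_1 = 7 − 6 = 1, and the invariant factors of ∂_1 are all 1, so H_0 = Z.
  H_1: rank ker ∂_1 − rank ∂_2 = (8 − 6) − 1 = 1, and the invariant factors of ∂_2 are all 1, so H_1 = Z.
  H_2: rank ker ∂_2 − rank ∂_3 = (1 − 1) − 0 = 0, and there is no ∂_3, so H_2 = 0.

As a check, the Euler characteristic is 7 − 8 + 1 = 0, which agrees with 1 − 1 + 0 = 0.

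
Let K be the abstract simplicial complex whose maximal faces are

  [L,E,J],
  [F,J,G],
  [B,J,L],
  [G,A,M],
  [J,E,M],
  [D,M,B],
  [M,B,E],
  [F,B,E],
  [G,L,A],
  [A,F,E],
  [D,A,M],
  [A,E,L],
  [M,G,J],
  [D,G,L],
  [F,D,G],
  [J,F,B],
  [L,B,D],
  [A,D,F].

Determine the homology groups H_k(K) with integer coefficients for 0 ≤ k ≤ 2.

K has 9 vertices, 27 edges, 18 triangles.
rank ∂_0 = 0, rank ∂_1 = 8 ⇒ b_0 = 9 − 0 − 8 = 1; all invariant factors of ∂_1 are 1 so no torsion. So H_0 ≅ Z.
rank ∂_1 = 8, rank ∂_2 = 18 ⇒ b_1 = 27 − 8 − 18 = 1; ∂_2 has invariant factor(s) [2] giving torsion. So H_1 ≅ Z ⊕ Z_2.
rank ∂_2 = 18, rank ∂_3 = 0 ⇒ b_2 = 18 − 18 − 0 = 0. So H_2 ≅ 0.

H_0 = Z,  H_1 = Z ⊕ Z_2,  H_2 = 0.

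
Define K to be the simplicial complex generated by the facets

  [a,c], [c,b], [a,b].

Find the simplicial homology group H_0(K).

H_0 = Z.

We work with the vertex ordering a < b < c. The simplices of K, each written with vertices in increasing order, are:

  0-simplices (3): a, b, c
  1-simplices (3): ab, ac, bc

so the chain groups are C_0 ≅ Z^3, C_1 ≅ Z^3.

Boundary ∂_1: C_1 → C_0 is given by ∂[p,q] = [q] − [p]. For instance
  ∂ab = b − a.
This gives a 3×3 integer matrix of rank 2; reducing to Smith normal form yields diagonal entries (1,1).

From H_k ≅ ker(∂_k) / im(∂_{k+1}) we obtain:

  H_0: rank C_0 − rank ∂_1 = 3 − 2 = 1, and the invariant factors of ∂_1 are all 1, so H_0 = Z.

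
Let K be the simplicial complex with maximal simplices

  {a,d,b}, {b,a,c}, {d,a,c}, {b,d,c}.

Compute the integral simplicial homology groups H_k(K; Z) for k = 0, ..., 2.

H_0 ≅ Z,  H_1 = 0,  H_2 ≅ Z.

Order the vertices as a < b < c < d. Listing each simplex with vertices in this order, K has dimension 2 with simplices:

  0-simplices (4): a, b, c, d
  1-simplices (6): ab, ac, ad, bc, bd, cd
  2-simplices (4): abc, abd, acd, bcd

giving chain groups C_0 ≅ Z^4, C_1 ≅ Z^6, C_2 ≅ Z^4.

∂_1: C_1 → C_0 sends each edge [p,q] (with p < q) to q − p. For instance
  ∂bd = d − b.
As a 4×6 matrix over Z this has rank 3, with invariant factors (1,1,1).

The boundary map ∂_2: C_2 → C_1 sends each 2-simplex [p,q,r] to [q,r] − [p,r] + [p,q]. For instance
  ∂abc = bc − ac + ab,
  ∂bcd = cd − bd + bc.
This gives a 6×4 integer matrix of rank 3; reducing to Smith normal form yields diagonal entries (1,1,1).

Computing H_k = (kernel of ∂_k) / (image of ∂_{k+1}):

  H_0: rank C_0 − rank ∂_1 = 4 − 3 = 1, and the invariant factors of ∂_1 are all 1, so H_0 ≅ Z.
  H_1: rank ker ∂_1 − rank ∂_2 = (6 − 3) − 3 = 0, and the invariant factors of ∂_2 are all 1, so H_1 ≅ 0.
  H_2: rank ker ∂_2 − rank ∂_3 = (4 − 3) − 0 = 1, and there is no ∂_3, so H_2 ≅ Z.

(K is a triangulation of the 2-sphere S^2.)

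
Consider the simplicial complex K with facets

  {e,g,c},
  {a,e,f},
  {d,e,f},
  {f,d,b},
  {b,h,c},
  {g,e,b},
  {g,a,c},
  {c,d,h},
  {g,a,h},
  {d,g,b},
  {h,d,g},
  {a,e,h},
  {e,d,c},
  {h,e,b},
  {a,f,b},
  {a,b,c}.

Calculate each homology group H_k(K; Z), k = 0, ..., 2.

H_0 = Z,  H_1 = Z^2,  H_2 = Z.

Order the vertices as a < b < c < d < e < f < g < h. Listing each simplex with vertices in this order, K has dimension 2 with simplices:

  0-simplices (8): a, b, c, d, e, f, g, h
  1-simplices (24): ab, ac, ae, af, ag, ah, bc, bd, be, bf, bg, bh, cd, ce, cg, ch, de, df, dg, dh, ef, eg, eh, gh
  2-simplices (16): abc, abf, acg, aef, aeh, agh, bch, bdf, bdg, beg, beh, cde, cdh, ceg, def, dgh

so the chain groups are C_0 ≅ Z^8, C_1 ≅ Z^24, C_2 ≅ Z^16.

Boundary ∂_1: C_1 → C_0 sends each edge [p,q] (with p < q) to q − p.
The 8×24 boundary matrix has rank 7 and Smith normal form diag(1,1,1,1,1,1,1).

∂_2: C_2 → C_1 maps a triangle to the signed sum of its edges. For instance
  ∂bdg = dg − bg + bd,
  ∂abc = bc − ac + ab.
This gives a 24×16 integer matrix of rank 15; reducing to Smith normal form yields diagonal entries (1,1,1,1,1,1,1,1,1,1,1,1,1,1,1).

Computing H_k = (kernel of ∂_k) / (image of ∂_{k+1}):

  H_0: rank C_0 − rank ∂_1 = 8 − 7 = 1, and the invariant factors of ∂_1 are all 1, so H_0 ≅ Z.
  H_1: rank ker ∂_1 − rank ∂_2 = (24 − 7) − 15 = 2, and the invariant factors of ∂_2 are all 1, so H_1 ≅ Z^2.
  H_2: rank ker ∂_2 − rank ∂_3 = (16 − 15) − 0 = 1, and there is no ∂_3, so H_2 ≅ Z.

(K is a triangulation of the torus T^2.)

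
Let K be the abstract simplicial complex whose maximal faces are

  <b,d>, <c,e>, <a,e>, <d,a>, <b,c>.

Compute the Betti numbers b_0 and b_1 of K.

Fix the vertex order a < b < c < d < e and write every simplex with vertices in increasing order. Then dim K = 1 and the simplices of K are:

  0-simplices (5): a, b, c, d, e
  1-simplices (5): ad, ae, bc, bd, ce

giving chain groups C_0 ≅ Z^5, C_1 ≅ Z^5.

∂_1: C_1 → C_0 sends each edge [p,q] (with p < q) to q − p.
The resulting 5×5 matrix has rank 4, and its Smith normal form has invariant factors (1,1,1,1).

Computing H_k = (kernel of ∂_k) / (image of ∂_{k+1}):

  H_0: rank C_0 − rank ∂_1 = 5 − 4 = 1, and the invariant factors of ∂_1 are all 1, so H_0 = Z.
  H_1: rank ker ∂_1 − rank ∂_2 = (5 − 4) − 0 = 1, and there is no ∂_2, so H_1 = Z.

(K is a triangulation of the circle S^1.)

Hence the Betti numbers are b_0 = 1, b_1 = 1.

b_0 = 1, b_1 = 1.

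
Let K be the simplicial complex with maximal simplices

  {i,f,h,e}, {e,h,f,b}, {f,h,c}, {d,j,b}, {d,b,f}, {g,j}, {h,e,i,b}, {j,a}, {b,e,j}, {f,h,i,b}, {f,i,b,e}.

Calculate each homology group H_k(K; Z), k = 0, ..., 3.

H_0 = Z,  H_1 = 0,  H_2 = 0,  H_3 = Z.

Order the vertices as a < b < c < d < e < f < g < h < i < j. Listing each simplex with vertices in this order, K has dimension 3 with simplices:

  0-simplices (10): a, b, c, d, e, f, g, h, i, j
  1-simplices (19): aj, bd, be, bf, bh, bi, bj, cf, ch, df, dj, ef, eh, ei, ej, fh, fi, gj, hi
  2-simplices (14): bdf, bdj, bef, beh, bei, bej, bfh, bfi, bhi, cfh, efh, efi, ehi, fhi
  3-simplices (5): befh, befi, behi, bfhi, efhi

Hence C_0 ≅ Z^10, C_1 ≅ Z^19, C_2 ≅ Z^14, C_3 ≅ Z^5.

∂_1: C_1 → C_0 is given by ∂[p,q] = [q] − [p]. For instance
  ∂cf = f − c.
The 10×19 boundary matrix has rank 9 and Smith normal form diag(1,1,1,1,1,1,1,1,1).

∂_2: C_2 → C_1 sends each 2-simplex [p,q,r] to [q,r] − [p,r] + [p,q]. For instance
  ∂bhi = hi − bi + bh,
  ∂fhi = hi − fi + fh.
The resulting 19×14 matrix has rank 10, and its Smith normal form has invariant factors (1,1,1,1,1,1,1,1,1,1).

The boundary map ∂_3: C_3 → C_2 sends each 3-simplex σ to the alternating sum Σ_i (−1)^i (σ with its i-th vertex removed). For instance
  ∂behi = ehi − bhi + bei − beh,
  ∂bfhi = fhi − bhi + bfi − bfh.
The 14×5 boundary matrix has rank 4 and Smith normal form diag(1,1,1,1).

Now H_k = ker ∂_k / im ∂_{k+1}, so:

  H_0: rank C_0 − rank ∂_1 = 10 − 9 = 1, and the invariant factors of ∂_1 are all 1, so H_0 ≅ Z.
  H_1: rank ker ∂_1 − rank ∂_2 = (19 − 9) − 10 = 0, and the invariant factors of ∂_2 are all 1, so H_1 ≅ 0.
  H_2: rank ker ∂_2 − rank ∂_3 = (14 − 10) − 4 = 0, and the invariant factors of ∂_3 are all 1, so H_2 ≅ 0.
  H_3: rank ker ∂_3 − rank ∂_4 = (5 − 4) − 0 = 1, and there is no ∂_4, so H_3 ≅ Z.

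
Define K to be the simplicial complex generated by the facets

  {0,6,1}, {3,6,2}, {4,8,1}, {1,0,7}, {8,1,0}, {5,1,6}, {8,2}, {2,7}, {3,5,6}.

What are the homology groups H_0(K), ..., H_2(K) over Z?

H_0 ≅ Z,  H_1 ≅ Z^2,  H_2 = 0.

Fix the vertex order 0 < 1 < 2 < 3 < 4 < 5 < 6 < 7 < 8 and write every simplex with vertices in increasing order. Then dim K = 2 and the simplices of K are:

  0-simplices (9): [0], [1], [2], [3], [4], [5], [6], [7], [8]
  1-simplices (17): [0,1], [0,6], [0,7], [0,8], [1,4], [1,5], [1,6], [1,7], [1,8], [2,3], [2,6], [2,7], [2,8], [3,5], [3,6], [4,8], [5,6]
  2-simplices (7): [0,1,6], [0,1,7], [0,1,8], [1,4,8], [1,5,6], [2,3,6], [3,5,6]

giving chain groups C_0 ≅ Z^9, C_1 ≅ Z^17, C_2 ≅ Z^7.

The boundary map ∂_1: C_1 → C_0 sends each edge [p,q] (with p < q) to q − p. For instance
  ∂[0,6] = [6] − [0].
This gives a 9×17 integer matrix of rank 8; reducing to Smith normal form yields diagonal entries (1,1,1,1,1,1,1,1).

The boundary map ∂_2: C_2 → C_1 sends each 2-simplex [p,q,r] to [q,r] − [p,r] + [p,q]. For instance
  ∂[2,3,6] = [3,6] − [2,6] + [2,3],
  ∂[3,5,6] = [5,6] − [3,6] + [3,5].
As a 17×7 matrix over Z this has rank 7, with invariant factors (1,1,1,1,1,1,1).

Now H_k = ker ∂_k / im ∂_{k+1}, so:

  H_0: rank C_0 − rank ∂_1 = 9 − 8 = 1, and the invariant factors of ∂_1 are all 1, so H_0 = Z.
  H_1: rank ker ∂_1 − rank ∂_2 = (17 − 8) − 7 = 2, and the invariant factors of ∂_2 are all 1, so H_1 = Z^2.
  H_2: rank ker ∂_2 − rank ∂_3 = (7 − 7) − 0 = 0, and there is no ∂_3, so H_2 = 0.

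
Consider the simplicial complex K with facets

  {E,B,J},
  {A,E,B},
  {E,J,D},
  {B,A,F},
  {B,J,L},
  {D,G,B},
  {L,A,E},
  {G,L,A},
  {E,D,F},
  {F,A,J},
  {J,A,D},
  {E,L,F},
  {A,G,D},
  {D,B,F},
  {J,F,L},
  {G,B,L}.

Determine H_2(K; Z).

H_2 = Z.

We work with the vertex ordering A < B < D < E < F < G < J < L. The simplices of K, each written with vertices in increasing order, are:

  0-simplices (8): A, B, D, E, F, G, J, L
  1-simplices (24): AB, AD, AE, AF, AG, AJ, AL, BD, BE, BF, BG, BJ, BL, DE, DF, DG, DJ, EF, EJ, EL, FJ, FL, GL, JL
  2-simplices (16): ABE, ABF, ADG, ADJ, AEL, AFJ, AGL, BDF, BDG, BEJ, BGL, BJL, DEF, DEJ, EFL, FJL

so the chain groups are C_0 ≅ Z^8, C_1 ≅ Z^24, C_2 ≅ Z^16.

∂_1: C_1 → C_0 is given by ∂[p,q] = [q] − [p]. For instance
  ∂GL = L − G.
This gives a 8×24 integer matrix of rank 7; reducing to Smith normal form yields diagonal entries (1,1,1,1,1,1,1).

The boundary map ∂_2: C_2 → C_1 acts by ∂[p,q,r] = [q,r] − [p,r] + [p,q]. For instance
  ∂ADG = DG − AG + AD,
  ∂EFL = FL − EL + EF.
The resulting 24×16 matrix has rank 15, and its Smith normal form has invariant factors (1,1,1,1,1,1,1,1,1,1,1,1,1,1,1).

From H_k ≅ ker(∂_k) / im(∂_{k+1}) we obtain:

  H_2: rank ker ∂_2 − rank ∂_3 = (16 − 15) − 0 = 1, and there is no ∂_3, so H_2 ≅ Z.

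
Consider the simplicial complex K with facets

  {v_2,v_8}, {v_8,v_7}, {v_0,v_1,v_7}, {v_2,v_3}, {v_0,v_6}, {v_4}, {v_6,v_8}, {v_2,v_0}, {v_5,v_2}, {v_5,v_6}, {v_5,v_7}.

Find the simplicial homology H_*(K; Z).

H_0 ≅ Z^2,  H_1 ≅ Z^4,  H_2 = 0.

Order the vertices as v_0 < v_1 < v_2 < v_3 < v_4 < v_5 < v_6 < v_7 < v_8. Listing each simplex with vertices in this order, K has dimension 2 with simplices:

  0-simplices (9): [v_0], [v_1], [v_2], [v_3], [v_4], [v_5], [v_6], [v_7], [v_8]
  1-simplices (12): [v_0,v_1], [v_0,v_2], [v_0,v_6], [v_0,v_7], [v_1,v_7], [v_2,v_3], [v_2,v_5], [v_2,v_8], [v_5,v_6], [v_5,v_7], [v_6,v_8], [v_7,v_8]
  2-simplices (1): [v_0,v_1,v_7]

so the chain groups are C_0 ≅ Z^9, C_1 ≅ Z^12, C_2 ≅ Z^1.

∂_1: C_1 → C_0 is given by ∂[p,q] = [q] − [p].
The 9×12 boundary matrix has rank 7 and Smith normal form diag(1,1,1,1,1,1,1).

Boundary ∂_2: C_2 → C_1 maps a triangle to the signed sum of its edges. For instance
  ∂[v_0,v_1,v_7] = [v_1,v_7] − [v_0,v_7] + [v_0,v_1].
As a 12×1 matrix over Z this has rank 1, with invariant factors (1).

Computing H_k = (kernel of ∂_k) / (image of ∂_{k+1}):

  H_0: rank C_0 − rank ∂_1 = 9 − 7 = 2, and the invariant factors of ∂_1 are all 1, so H_0 ≅ Z^2.
  H_1: rank ker ∂_1 − rank ∂_2 = (12 − 7) − 1 = 4, and the invariant factors of ∂_2 are all 1, so H_1 ≅ Z^4.
  H_2: rank ker ∂_2 − rank ∂_3 = (1 − 1) − 0 = 0, and there is no ∂_3, so H_2 ≅ 0.

As a check, the Euler characteristic is 9 − 12 + 1 = -2, which agrees with 2 − 4 + 0 = -2.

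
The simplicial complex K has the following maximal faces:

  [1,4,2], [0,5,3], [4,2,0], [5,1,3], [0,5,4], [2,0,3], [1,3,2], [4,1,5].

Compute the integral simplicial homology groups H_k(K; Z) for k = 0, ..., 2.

H_0 = Z,  H_1 = 0,  H_2 = Z.

Take the total order 0 < 1 < 2 < 3 < 4 < 5 on the vertex set. Then K (dimension 2) consists of the simplices:

  0-simplices (6): [0], [1], [2], [3], [4], [5]
  1-simplices (12): [0,2], [0,3], [0,4], [0,5], [1,2], [1,3], [1,4], [1,5], [2,3], [2,4], [3,5], [4,5]
  2-simplices (8): [0,2,3], [0,2,4], [0,3,5], [0,4,5], [1,2,3], [1,2,4], [1,3,5], [1,4,5]

giving chain groups C_0 ≅ Z^6, C_1 ≅ Z^12, C_2 ≅ Z^8.

∂_1: C_1 → C_0 maps an edge to its endpoints' difference, ∂[p,q] = q − p. For instance
  ∂[1,2] = [2] − [1].
This gives a 6×12 integer matrix of rank 5; reducing to Smith normal form yields diagonal entries (1,1,1,1,1).

The boundary map ∂_2: C_2 → C_1 maps a triangle to the signed sum of its edges. For instance
  ∂[1,2,4] = [2,4] − [1,4] + [1,2],
  ∂[0,3,5] = [3,5] − [0,5] + [0,3].
As a 12×8 matrix over Z this has rank 7, with invariant factors (1,1,1,1,1,1,1).

Now H_k = ker ∂_k / im ∂_{k+1}, so:

  H_0: rank C_0 − rank ∂_1 = 6 − 5 = 1, and the invariant factors of ∂_1 are all 1, so H_0 ≅ Z.
  H_1: rank ker ∂_1 − rank ∂_2 = (12 − 5) − 7 = 0, and the invariant factors of ∂_2 are all 1, so H_1 ≅ 0.
  H_2: rank ker ∂_2 − rank ∂_3 = (8 − 7) − 0 = 1, and there is no ∂_3, so H_2 ≅ Z.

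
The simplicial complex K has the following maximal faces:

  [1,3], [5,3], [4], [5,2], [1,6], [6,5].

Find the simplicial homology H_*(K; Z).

Fix the vertex order 1 < 2 < 3 < 4 < 5 < 6 and write every simplex with vertices in increasing order. Then dim K = 1 and the simplices of K are:

  0-simplices (6): [1], [2], [3], [4], [5], [6]
  1-simplices (5): [1,3], [1,6], [2,5], [3,5], [5,6]

so the chain groups are C_0 ≅ Z^6, C_1 ≅ Z^5.

∂_1: C_1 → C_0 is given by ∂[p,q] = [q] − [p].
The resulting 6×5 matrix has rank 4, and its Smith normal form has invariant factors (1,1,1,1).

Reading off H_k = ker ∂_k / im ∂_{k+1}:

  H_0: rank C_0 − rank ∂_1 = 6 − 4 = 2, and the invariant factors of ∂_1 are all 1, so H_0 = Z^2.
  H_1: rank ker ∂_1 − rank ∂_2 = (5 − 4) − 0 = 1, and there is no ∂_2, so H_1 = Z.

As a check, the Euler characteristic is 6 − 5 = 1, which agrees with 2 − 1 = 1.

H_0 ≅ Z^2,  H_1 ≅ Z.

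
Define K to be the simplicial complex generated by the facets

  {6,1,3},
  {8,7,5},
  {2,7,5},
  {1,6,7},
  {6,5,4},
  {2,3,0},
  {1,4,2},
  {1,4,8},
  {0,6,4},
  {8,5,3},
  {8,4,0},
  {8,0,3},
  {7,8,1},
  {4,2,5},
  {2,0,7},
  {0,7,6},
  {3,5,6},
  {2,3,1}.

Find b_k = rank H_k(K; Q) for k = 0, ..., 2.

b_0 = 1, b_1 = 2, b_2 = 1.

Order the vertices as 0 < 1 < 2 < 3 < 4 < 5 < 6 < 7 < 8. Listing each simplex with vertices in this order, K has dimension 2 with simplices:

  0-simplices (9): [0], [1], [2], [3], [4], [5], [6], [7], [8]
  1-simplices (27): (27 of them)
  2-simplices (18): [0,2,3], [0,2,7], [0,3,8], [0,4,6], [0,4,8], [0,6,7], [1,2,3], [1,2,4], [1,3,6], [1,4,8], [1,6,7], [1,7,8], [2,4,5], [2,5,7], [3,5,6], [3,5,8], [4,5,6], [5,7,8]

so the chain groups are C_0 ≅ Z^9, C_1 ≅ Z^27, C_2 ≅ Z^18.

Boundary ∂_1: C_1 → C_0 sends each edge [p,q] (with p < q) to q − p. For instance
  ∂[2,5] = [5] − [2].
The 9×27 boundary matrix has rank 8 and Smith normal form diag(1,1,1,1,1,1,1,1).

∂_2: C_2 → C_1 acts by ∂[p,q,r] = [q,r] − [p,r] + [p,q]. For instance
  ∂[2,4,5] = [4,5] − [2,5] + [2,4],
  ∂[0,6,7] = [6,7] − [0,7] + [0,6].
The resulting 27×18 matrix has rank 17, and its Smith normal form has invariant factors (1,1,1,1,1,1,1,1,1,1,1,1,1,1,1,1,1).

Reading off H_k = ker ∂_k / im ∂_{k+1}:

  H_0: rank C_0 − rank ∂_1 = 9 − 8 = 1, and the invariant factors of ∂_1 are all 1, so H_0 ≅ Z.
  H_1: rank ker ∂_1 − rank ∂_2 = (27 − 8) − 17 = 2, and the invariant factors of ∂_2 are all 1, so H_1 ≅ Z^2.
  H_2: rank ker ∂_2 − rank ∂_3 = (18 − 17) − 0 = 1, and there is no ∂_3, so H_2 ≅ Z.

As a check, the Euler characteristic is 9 − 27 + 18 = 0, which agrees with 1 − 2 + 1 = 0.

Hence the Betti numbers are b_0 = 1, b_1 = 2, b_2 = 1.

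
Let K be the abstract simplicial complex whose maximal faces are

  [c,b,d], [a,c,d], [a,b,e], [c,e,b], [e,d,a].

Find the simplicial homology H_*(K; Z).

Fix the vertex order a < b < c < d < e and write every simplex with vertices in increasing order. Then dim K = 2 and the simplices of K are:

  0-simplices (5): a, b, c, d, e
  1-simplices (10): ab, ac, ad, ae, bc, bd, be, cd, ce, de
  2-simplices (5): abe, acd, ade, bcd, bce

giving chain groups C_0 ≅ Z^5, C_1 ≅ Z^10, C_2 ≅ Z^5.

The boundary map ∂_1: C_1 → C_0 maps an edge to its endpoints' difference, ∂[p,q] = q − p. For instance
  ∂ce = e − c.
This gives a 5×10 integer matrix of rank 4; reducing to Smith normal form yields diagonal entries (1,1,1,1).

The boundary map ∂_2: C_2 → C_1 acts by ∂[p,q,r] = [q,r] − [p,r] + [p,q]. For instance
  ∂bcd = cd − bd + bc,
  ∂acd = cd − ad + ac.
As a 10×5 matrix over Z this has rank 5, with invariant factors (1,1,1,1,1).

Reading off H_k = ker ∂_k / im ∂_{k+1}:

  H_0: rank C_0 − rank ∂_1 = 5 − 4 = 1, and the invariant factors of ∂_1 are all 1, so H_0 = Z.
  H_1: rank ker ∂_1 − rank ∂_2 = (10 − 4) − 5 = 1, and the invariant factors of ∂_2 are all 1, so H_1 = Z.
  H_2: rank ker ∂_2 − rank ∂_3 = (5 − 5) − 0 = 0, and there is no ∂_3, so H_2 = 0.

H_0 = Z,  H_1 = Z,  H_2 = 0.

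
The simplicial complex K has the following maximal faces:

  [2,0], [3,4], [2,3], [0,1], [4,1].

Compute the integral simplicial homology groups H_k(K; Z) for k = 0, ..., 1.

We work with the vertex ordering 0 < 1 < 2 < 3 < 4. The simplices of K, each written with vertices in increasing order, are:

  0-simplices (5): [0], [1], [2], [3], [4]
  1-simplices (5): [0,1], [0,2], [1,4], [2,3], [3,4]

so the chain groups are C_0 ≅ Z^5, C_1 ≅ Z^5.

∂_1: C_1 → C_0 sends each edge [p,q] (with p < q) to q − p.
The 5×5 boundary matrix has rank 4 and Smith normal form diag(1,1,1,1).

Computing H_k = (kernel of ∂_k) / (image of ∂_{k+1}):

  H_0: rank C_0 − rank ∂_1 = 5 − 4 = 1, and the invariant factors of ∂_1 are all 1, so H_0 = Z.
  H_1: rank ker ∂_1 − rank ∂_2 = (5 − 4) − 0 = 1, and there is no ∂_2, so H_1 = Z.

As a check, the Euler characteristic is 5 − 5 = 0, which agrees with 1 − 1 = 0.

H_0 ≅ Z,  H_1 ≅ Z.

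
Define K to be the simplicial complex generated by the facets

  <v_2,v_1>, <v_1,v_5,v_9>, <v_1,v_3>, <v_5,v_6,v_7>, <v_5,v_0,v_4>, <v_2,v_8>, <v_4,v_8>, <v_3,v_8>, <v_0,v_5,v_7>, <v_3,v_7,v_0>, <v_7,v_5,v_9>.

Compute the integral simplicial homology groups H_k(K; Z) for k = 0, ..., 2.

H_0 = Z,  H_1 = Z^3,  H_2 = 0.

Fix the vertex order v_0 < v_1 < v_2 < v_3 < v_4 < v_5 < v_6 < v_7 < v_8 < v_9 and write every simplex with vertices in increasing order. Then dim K = 2 and the simplices of K are:

  0-simplices (10): [v_0], [v_1], [v_2], [v_3], [v_4], [v_5], [v_6], [v_7], [v_8], [v_9]
  1-simplices (18): (18 of them)
  2-simplices (6): [v_0,v_3,v_7], [v_0,v_4,v_5], [v_0,v_5,v_7], [v_1,v_5,v_9], [v_5,v_6,v_7], [v_5,v_7,v_9]

giving chain groups C_0 ≅ Z^10, C_1 ≅ Z^18, C_2 ≅ Z^6.

Boundary ∂_1: C_1 → C_0 sends each edge [p,q] (with p < q) to q − p. For instance
  ∂[v_1,v_3] = [v_3] − [v_1].
The resulting 10×18 matrix has rank 9, and its Smith normal form has invariant factors (1,1,1,1,1,1,1,1,1).

The boundary map ∂_2: C_2 → C_1 maps a triangle to the signed sum of its edges. For instance
  ∂[v_5,v_7,v_9] = [v_7,v_9] − [v_5,v_9] + [v_5,v_7],
  ∂[v_0,v_5,v_7] = [v_5,v_7] − [v_0,v_7] + [v_0,v_5].
The resulting 18×6 matrix has rank 6, and its Smith normal form has invariant factors (1,1,1,1,1,1).

Now H_k = ker ∂_k / im ∂_{k+1}, so:

  H_0: rank C_0 − rank ∂_1 = 10 − 9 = 1, and the invariant factors of ∂_1 are all 1, so H_0 = Z.
  H_1: rank ker ∂_1 − rank ∂_2 = (18 − 9) − 6 = 3, and the invariant factors of ∂_2 are all 1, so H_1 = Z^3.
  H_2: rank ker ∂_2 − rank ∂_3 = (6 − 6) − 0 = 0, and there is no ∂_3, so H_2 = 0.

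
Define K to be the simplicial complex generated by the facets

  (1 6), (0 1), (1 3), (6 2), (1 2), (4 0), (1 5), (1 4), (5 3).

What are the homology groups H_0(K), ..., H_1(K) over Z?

Fix the vertex order 0 < 1 < 2 < 3 < 4 < 5 < 6 and write every simplex with vertices in increasing order. Then dim K = 1 and the simplices of K are:

  0-simplices (7): [0], [1], [2], [3], [4], [5], [6]
  1-simplices (9): [0,1], [0,4], [1,2], [1,3], [1,4], [1,5], [1,6], [2,6], [3,5]

Hence C_0 ≅ Z^7, C_1 ≅ Z^9.

Boundary ∂_1: C_1 → C_0 maps an edge to its endpoints' difference, ∂[p,q] = q − p.
The resulting 7×9 matrix has rank 6, and its Smith normal form has invariant factors (1,1,1,1,1,1).

Now H_k = ker ∂_k / im ∂_{k+1}, so:

  H_0: rank C_0 − rank ∂_1 = 7 − 6 = 1, and the invariant factors of ∂_1 are all 1, so H_0 ≅ Z.
  H_1: rank ker ∂_1 − rank ∂_2 = (9 − 6) − 0 = 3, and there is no ∂_2, so H_1 ≅ Z^3.

H_0 ≅ Z,  H_1 ≅ Z^3.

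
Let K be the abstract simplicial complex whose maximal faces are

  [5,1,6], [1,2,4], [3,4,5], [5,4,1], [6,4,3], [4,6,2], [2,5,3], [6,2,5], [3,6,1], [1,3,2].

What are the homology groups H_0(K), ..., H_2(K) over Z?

K has 6 vertices, 15 edges, 10 triangles.
rank ∂_0 = 0, rank ∂_1 = 5 ⇒ b_0 = 6 − 0 − 5 = 1; all invariant factors of ∂_1 are 1 so no torsion. So H_0 ≅ Z.
rank ∂_1 = 5, rank ∂_2 = 10 ⇒ b_1 = 15 − 5 − 10 = 0; ∂_2 has invariant factor(s) [2] giving torsion. So H_1 ≅ Z/2.
rank ∂_2 = 10, rank ∂_3 = 0 ⇒ b_2 = 10 − 10 − 0 = 0. So H_2 ≅ 0.

H_0 = Z,  H_1 = Z/2,  H_2 = 0.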